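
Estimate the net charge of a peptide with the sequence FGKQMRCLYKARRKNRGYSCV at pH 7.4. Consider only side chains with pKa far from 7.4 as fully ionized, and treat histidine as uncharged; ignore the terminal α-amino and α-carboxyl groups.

+7

At pH ~7.4 the Lys and Arg side chains are protonated (+1), the Asp and Glu side chains are deprotonated (−1), and with His taken as neutral all other side chains carry no charge.
Positive (K, R): K3, R6, K10, R12, R13, K14, R16 → +7.
Negative (D, E): none → −0.
Net charge = (+7) + (−0) = +7.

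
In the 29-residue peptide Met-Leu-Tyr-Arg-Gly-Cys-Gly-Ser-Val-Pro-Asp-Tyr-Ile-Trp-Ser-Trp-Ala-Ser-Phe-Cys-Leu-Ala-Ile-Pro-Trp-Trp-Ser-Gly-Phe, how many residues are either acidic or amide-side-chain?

1

Acidic: D, E. Amide-side-chain: N, Q.
Acidic residues here: Asp11 (1).
Amide-side-chain residues here: none (0).
The two groups share no amino acid, so total = 1 + 0 = 1.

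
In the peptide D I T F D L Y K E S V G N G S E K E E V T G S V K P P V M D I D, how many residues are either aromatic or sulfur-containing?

3

Aromatic: F, W, Y. Sulfur-containing: C, M.
Aromatic residues here: F4, Y7 (2).
Sulfur-containing residues here: M29 (1).
The two groups share no amino acid, so total = 2 + 1 = 3.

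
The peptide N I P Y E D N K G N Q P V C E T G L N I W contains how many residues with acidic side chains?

3

The acidic residues are Asp (D) and Glu (E), whose side chains end in a carboxylate group.
Matching residues: E5, D6, E15.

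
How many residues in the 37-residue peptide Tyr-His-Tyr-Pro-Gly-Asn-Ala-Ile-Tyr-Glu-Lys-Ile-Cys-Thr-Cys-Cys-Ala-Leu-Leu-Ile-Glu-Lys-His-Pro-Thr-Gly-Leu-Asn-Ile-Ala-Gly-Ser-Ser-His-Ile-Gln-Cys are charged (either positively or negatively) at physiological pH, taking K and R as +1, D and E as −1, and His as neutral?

Charged side chains at pH ~7.4: K, R (positive); D, E (negative).
Matching residues: Glu10, Lys11, Glu21, Lys22.

4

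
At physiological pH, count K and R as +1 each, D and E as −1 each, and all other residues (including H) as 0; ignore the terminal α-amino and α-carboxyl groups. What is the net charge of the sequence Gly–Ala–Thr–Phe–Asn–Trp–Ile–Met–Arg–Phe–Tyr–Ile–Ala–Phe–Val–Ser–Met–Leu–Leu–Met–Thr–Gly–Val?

Positive (K, R): Arg9 → +1.
Negative (D, E): none → −0.
Net charge = (+1) + (−0) = +1.

+1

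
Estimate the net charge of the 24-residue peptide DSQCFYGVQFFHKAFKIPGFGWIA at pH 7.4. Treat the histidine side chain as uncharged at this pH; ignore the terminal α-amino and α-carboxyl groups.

+1

At pH ~7.4 the Lys and Arg side chains are protonated (+1), the Asp and Glu side chains are deprotonated (−1), and with His taken as neutral all other side chains carry no charge.
Positive (K, R): K13, K16 → +2.
Negative (D, E): D1 → −1.
Net charge = (+2) + (−1) = +1.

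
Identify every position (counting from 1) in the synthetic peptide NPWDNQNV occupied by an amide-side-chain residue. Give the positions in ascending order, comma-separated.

Asparagine (N) and glutamine (Q) have uncharged amide side chains.
Matching residues: N1, N5, Q6, N7.

1, 5, 6, 7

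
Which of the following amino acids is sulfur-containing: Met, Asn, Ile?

Met

Cysteine (C, thiol) and methionine (M, thioether) are the two sulfur-containing amino acids.
Of the listed options, only Met belongs to this group.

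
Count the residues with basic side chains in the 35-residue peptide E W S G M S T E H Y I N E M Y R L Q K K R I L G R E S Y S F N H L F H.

The basic amino acids are Lys (K), Arg (R), and His (H).
Matching residues: H9, R16, K19, K20, R21, R25, H32, H35.

8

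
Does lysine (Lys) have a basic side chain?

K, R, and H are the three residues with basic side chains (ε-amine, guanidinium, and imidazole respectively).
Lysine is in this group.

Yes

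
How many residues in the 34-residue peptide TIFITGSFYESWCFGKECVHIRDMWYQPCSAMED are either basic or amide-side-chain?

Basic: H, K, R. Amide-side-chain: N, Q.
Basic residues here: K16, H20, R22 (3).
Amide-side-chain residues here: Q27 (1).
The two groups share no amino acid, so total = 3 + 1 = 4.

4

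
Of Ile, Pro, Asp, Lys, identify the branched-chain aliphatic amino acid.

Ile

The BCAAs are Val, Leu, and Ile — aliphatic side chains with a branch point.
Of the listed options, only Ile belongs to this group.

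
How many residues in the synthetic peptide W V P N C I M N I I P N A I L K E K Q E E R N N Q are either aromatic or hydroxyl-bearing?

1

Aromatic: F, W, Y. Hydroxyl-bearing: S, T, Y.
Aromatic residues here: W1 (1).
Hydroxyl-bearing residues here: none (0).
(Y belongs to both groups, but none appear in this sequence.) Total = 1 + 0 = 1.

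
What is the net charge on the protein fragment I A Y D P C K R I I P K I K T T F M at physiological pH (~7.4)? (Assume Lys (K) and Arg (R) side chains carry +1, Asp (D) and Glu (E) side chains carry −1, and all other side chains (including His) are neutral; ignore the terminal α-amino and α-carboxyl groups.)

+3

Positive (K, R): K7, R8, K12, K14 → +4.
Negative (D, E): D4 → −1.
Net charge = (+4) + (−1) = +3.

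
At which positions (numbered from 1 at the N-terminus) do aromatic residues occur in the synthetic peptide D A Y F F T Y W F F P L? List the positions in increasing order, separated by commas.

F, W, and Y each carry an aromatic ring on the side chain.
Matching residues: Y3, F4, F5, Y7, W8, F9, F10.

3, 4, 5, 7, 8, 9, 10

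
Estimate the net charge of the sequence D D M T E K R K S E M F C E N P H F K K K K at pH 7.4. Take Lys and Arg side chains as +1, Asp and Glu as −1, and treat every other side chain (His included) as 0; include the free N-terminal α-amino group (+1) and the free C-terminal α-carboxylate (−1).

Positive (K, R): K6, R7, K8, K19, K20, K21, K22 → +7.
Negative (D, E): D1, D2, E5, E10, E14 → −5.
The N-terminus (+1) and C-terminus (−1) cancel.
Net charge = (+7) + (−5) = +2.

+2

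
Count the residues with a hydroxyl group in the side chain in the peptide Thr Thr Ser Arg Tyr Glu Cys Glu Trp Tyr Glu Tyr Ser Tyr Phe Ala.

The –OH-bearing residues are Ser, Thr (aliphatic alcohols), and Tyr (phenol).
Matching residues: Thr1, Thr2, Ser3, Tyr5, Tyr10, Tyr12, Ser13, Tyr14.

8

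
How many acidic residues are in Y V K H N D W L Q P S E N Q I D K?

3

The acidic residues are Asp (D) and Glu (E), whose side chains end in a carboxylate group.
Matching residues: D6, E12, D16.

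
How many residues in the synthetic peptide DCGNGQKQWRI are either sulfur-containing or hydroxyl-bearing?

1

Sulfur-containing: C, M. Hydroxyl-bearing: S, T, Y.
Sulfur-containing residues here: C2 (1).
Hydroxyl-bearing residues here: none (0).
The two groups share no amino acid, so total = 1 + 0 = 1.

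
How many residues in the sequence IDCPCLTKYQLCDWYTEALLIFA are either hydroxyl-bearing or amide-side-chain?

Hydroxyl-bearing: S, T, Y. Amide-side-chain: N, Q.
Hydroxyl-bearing residues here: T7, Y9, Y15, T16 (4).
Amide-side-chain residues here: Q10 (1).
The two groups share no amino acid, so total = 4 + 1 = 5.

5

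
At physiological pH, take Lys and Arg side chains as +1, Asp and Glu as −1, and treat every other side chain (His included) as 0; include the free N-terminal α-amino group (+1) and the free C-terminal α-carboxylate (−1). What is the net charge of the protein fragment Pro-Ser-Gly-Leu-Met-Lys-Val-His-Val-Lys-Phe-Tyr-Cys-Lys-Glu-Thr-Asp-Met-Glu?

Positive (K, R): Lys6, Lys10, Lys14 → +3.
Negative (D, E): Glu15, Asp17, Glu19 → −3.
The N-terminus (+1) and C-terminus (−1) cancel.
Net charge = (+3) + (−3) = 0.

0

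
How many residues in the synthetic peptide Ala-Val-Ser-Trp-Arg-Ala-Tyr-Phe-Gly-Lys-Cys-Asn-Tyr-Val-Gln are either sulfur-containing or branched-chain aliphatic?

3

Sulfur-containing: C, M. Branched-chain aliphatic: I, L, V.
Sulfur-containing residues here: Cys11 (1).
Branched-chain aliphatic residues here: Val2, Val14 (2).
The two groups share no amino acid, so total = 1 + 2 = 3.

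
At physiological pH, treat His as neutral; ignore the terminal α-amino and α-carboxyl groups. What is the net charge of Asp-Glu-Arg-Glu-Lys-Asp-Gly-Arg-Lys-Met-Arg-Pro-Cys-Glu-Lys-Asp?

0

Near pH 7.4, K and R contribute +1 each, D and E contribute −1 each, and every other side chain (His included, as stated) is uncharged.
Positive (K, R): Arg3, Lys5, Arg8, Lys9, Arg11, Lys15 → +6.
Negative (D, E): Asp1, Glu2, Glu4, Asp6, Glu14, Asp16 → −6.
Net charge = (+6) + (−6) = 0.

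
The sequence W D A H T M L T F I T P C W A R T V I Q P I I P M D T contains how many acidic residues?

Aspartate (D) and glutamate (E) have carboxylic-acid side chains and are the acidic amino acids.
Matching residues: D2, D26.

2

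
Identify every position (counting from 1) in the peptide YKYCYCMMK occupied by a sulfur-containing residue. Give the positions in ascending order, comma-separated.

4, 6, 7, 8

Matching residues: C4, C6, M7, M8.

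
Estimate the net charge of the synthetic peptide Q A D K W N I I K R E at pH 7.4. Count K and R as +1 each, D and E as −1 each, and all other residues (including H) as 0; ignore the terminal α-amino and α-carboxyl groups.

+1

Positive (K, R): K4, K9, R10 → +3.
Negative (D, E): D3, E11 → −2.
Net charge = (+3) + (−2) = +1.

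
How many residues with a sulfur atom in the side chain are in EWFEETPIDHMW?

1

Cysteine (C, thiol) and methionine (M, thioether) are the two sulfur-containing amino acids.
Matching residues: M11.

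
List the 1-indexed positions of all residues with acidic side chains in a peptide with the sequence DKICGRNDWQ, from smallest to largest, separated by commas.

1, 8

Aspartate (D) and glutamate (E) have carboxylic-acid side chains and are the acidic amino acids.
Matching residues: D1, D8.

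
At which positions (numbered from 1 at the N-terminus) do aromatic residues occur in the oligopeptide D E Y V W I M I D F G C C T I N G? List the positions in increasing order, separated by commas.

The aromatic amino acids are Phe (F, benzyl), Trp (W, indole), and Tyr (Y, phenol).
Matching residues: Y3, W5, F10.

3, 5, 10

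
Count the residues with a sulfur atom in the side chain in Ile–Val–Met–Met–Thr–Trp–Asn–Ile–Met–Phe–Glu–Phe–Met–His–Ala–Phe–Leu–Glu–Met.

Only Cys (C) and Met (M) have a sulfur atom in the side chain.
Matching residues: Met3, Met4, Met9, Met13, Met19.

5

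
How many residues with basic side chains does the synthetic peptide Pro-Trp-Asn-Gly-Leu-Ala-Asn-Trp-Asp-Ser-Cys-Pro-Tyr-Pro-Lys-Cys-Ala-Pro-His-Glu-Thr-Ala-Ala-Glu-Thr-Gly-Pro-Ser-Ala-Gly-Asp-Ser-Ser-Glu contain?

2

Lysine (K), arginine (R), and histidine (H) have basic, nitrogen-containing side chains.
Matching residues: Lys15, His19.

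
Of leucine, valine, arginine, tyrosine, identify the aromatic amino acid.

tyrosine

The aromatic amino acids are Phe (F, benzyl), Trp (W, indole), and Tyr (Y, phenol).
Of the listed options, only tyrosine belongs to this group.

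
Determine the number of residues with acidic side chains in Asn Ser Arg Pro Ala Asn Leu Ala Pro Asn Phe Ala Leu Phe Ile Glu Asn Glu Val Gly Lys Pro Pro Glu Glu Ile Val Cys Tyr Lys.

The acidic residues are Asp (D) and Glu (E), whose side chains end in a carboxylate group.
Matching residues: Glu16, Glu18, Glu24, Glu25.

4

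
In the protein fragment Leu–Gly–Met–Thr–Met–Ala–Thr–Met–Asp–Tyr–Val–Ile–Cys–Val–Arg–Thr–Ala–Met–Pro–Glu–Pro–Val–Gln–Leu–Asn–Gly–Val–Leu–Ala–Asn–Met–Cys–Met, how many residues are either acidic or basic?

3

Acidic: D, E. Basic: H, K, R.
Acidic residues here: Asp9, Glu20 (2).
Basic residues here: Arg15 (1).
The two groups share no amino acid, so total = 2 + 1 = 3.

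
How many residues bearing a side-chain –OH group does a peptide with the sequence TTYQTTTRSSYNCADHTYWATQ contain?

The –OH-bearing residues are Ser, Thr (aliphatic alcohols), and Tyr (phenol).
Matching residues: T1, T2, Y3, T5, T6, T7, S9, S10, Y11, T17, Y18, T21.

12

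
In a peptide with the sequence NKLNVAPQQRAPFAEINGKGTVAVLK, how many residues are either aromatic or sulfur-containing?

1

Aromatic: F, W, Y. Sulfur-containing: C, M.
Aromatic residues here: F13 (1).
Sulfur-containing residues here: none (0).
The two groups share no amino acid, so total = 1 + 0 = 1.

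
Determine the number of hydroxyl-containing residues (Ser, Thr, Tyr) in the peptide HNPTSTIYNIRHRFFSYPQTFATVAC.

8

Matching residues: T4, S5, T6, Y8, S16, Y17, T20, T23.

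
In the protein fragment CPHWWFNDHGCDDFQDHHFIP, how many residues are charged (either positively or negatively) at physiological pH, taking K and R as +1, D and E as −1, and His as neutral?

4

Charged side chains at pH ~7.4: K, R (positive); D, E (negative).
Matching residues: D8, D12, D13, D16.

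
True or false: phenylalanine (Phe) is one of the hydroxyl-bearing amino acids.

False

Serine (S), threonine (T), and tyrosine (Y) each carry a hydroxyl group on the side chain.
Phenylalanine is not in this group.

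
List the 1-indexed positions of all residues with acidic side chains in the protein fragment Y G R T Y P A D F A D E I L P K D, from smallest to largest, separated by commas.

The acidic residues are Asp (D) and Glu (E), whose side chains end in a carboxylate group.
Matching residues: D8, D11, E12, D17.

8, 11, 12, 17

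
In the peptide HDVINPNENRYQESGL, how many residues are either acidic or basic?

5

Acidic: D, E. Basic: H, K, R.
Acidic residues here: D2, E8, E13 (3).
Basic residues here: H1, R10 (2).
The two groups share no amino acid, so total = 3 + 2 = 5.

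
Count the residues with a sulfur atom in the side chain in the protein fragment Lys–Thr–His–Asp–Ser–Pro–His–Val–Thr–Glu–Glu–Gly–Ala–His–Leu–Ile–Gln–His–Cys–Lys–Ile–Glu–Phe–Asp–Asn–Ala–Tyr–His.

1

Cysteine (C, thiol) and methionine (M, thioether) are the two sulfur-containing amino acids.
Matching residues: Cys19.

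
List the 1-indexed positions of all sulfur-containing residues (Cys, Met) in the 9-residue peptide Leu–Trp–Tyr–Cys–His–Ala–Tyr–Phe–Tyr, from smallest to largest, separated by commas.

4

Matching residues: Cys4.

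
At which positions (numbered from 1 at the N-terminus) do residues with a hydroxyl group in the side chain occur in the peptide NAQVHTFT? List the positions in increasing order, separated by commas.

6, 8

S, T, and Y are the three residues with a side-chain hydroxyl.
Matching residues: T6, T8.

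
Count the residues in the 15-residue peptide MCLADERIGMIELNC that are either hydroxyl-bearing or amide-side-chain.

Hydroxyl-bearing: S, T, Y. Amide-side-chain: N, Q.
Hydroxyl-bearing residues here: none (0).
Amide-side-chain residues here: N14 (1).
The two groups share no amino acid, so total = 0 + 1 = 1.

1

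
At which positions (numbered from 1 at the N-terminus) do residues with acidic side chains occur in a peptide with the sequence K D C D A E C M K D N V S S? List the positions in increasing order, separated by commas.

Only D (aspartate) and E (glutamate) carry a side-chain carboxylic acid.
Matching residues: D2, D4, E6, D10.

2, 4, 6, 10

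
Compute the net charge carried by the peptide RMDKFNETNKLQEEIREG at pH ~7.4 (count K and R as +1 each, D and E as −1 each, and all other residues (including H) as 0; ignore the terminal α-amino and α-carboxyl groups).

Positive (K, R): R1, K4, K10, R16 → +4.
Negative (D, E): D3, E7, E13, E14, E17 → −5.
Net charge = (+4) + (−5) = −1.

-1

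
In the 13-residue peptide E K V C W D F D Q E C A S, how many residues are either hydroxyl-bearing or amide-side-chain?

Hydroxyl-bearing: S, T, Y. Amide-side-chain: N, Q.
Hydroxyl-bearing residues here: S13 (1).
Amide-side-chain residues here: Q9 (1).
The two groups share no amino acid, so total = 1 + 1 = 2.

2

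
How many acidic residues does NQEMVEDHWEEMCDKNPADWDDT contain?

Aspartate (D) and glutamate (E) have carboxylic-acid side chains and are the acidic amino acids.
Matching residues: E3, E6, D7, E10, E11, D14, D19, D21, D22.

9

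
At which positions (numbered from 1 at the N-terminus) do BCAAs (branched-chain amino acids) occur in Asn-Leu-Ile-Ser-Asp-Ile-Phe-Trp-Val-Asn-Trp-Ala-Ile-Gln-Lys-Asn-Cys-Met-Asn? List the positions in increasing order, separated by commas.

2, 3, 6, 9, 13

V, L, and I make up the branched-chain aliphatic group.
Matching residues: Leu2, Ile3, Ile6, Val9, Ile13.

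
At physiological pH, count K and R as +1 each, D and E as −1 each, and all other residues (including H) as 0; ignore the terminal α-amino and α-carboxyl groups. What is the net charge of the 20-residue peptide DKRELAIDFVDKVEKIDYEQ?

Positive (K, R): K2, R3, K12, K15 → +4.
Negative (D, E): D1, E4, D8, D11, E14, D17, E19 → −7.
Net charge = (+4) + (−7) = −3.

-3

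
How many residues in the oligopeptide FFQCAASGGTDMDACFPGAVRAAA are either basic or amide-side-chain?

2

Basic: H, K, R. Amide-side-chain: N, Q.
Basic residues here: R21 (1).
Amide-side-chain residues here: Q3 (1).
The two groups share no amino acid, so total = 1 + 1 = 2.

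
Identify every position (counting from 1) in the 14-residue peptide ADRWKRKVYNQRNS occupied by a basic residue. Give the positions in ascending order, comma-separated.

3, 5, 6, 7, 12

The basic amino acids are Lys (K), Arg (R), and His (H).
Matching residues: R3, K5, R6, K7, R12.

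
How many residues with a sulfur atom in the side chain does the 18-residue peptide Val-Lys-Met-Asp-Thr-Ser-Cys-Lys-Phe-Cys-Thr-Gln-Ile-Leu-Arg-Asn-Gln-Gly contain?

3

Cysteine (C, thiol) and methionine (M, thioether) are the two sulfur-containing amino acids.
Matching residues: Met3, Cys7, Cys10.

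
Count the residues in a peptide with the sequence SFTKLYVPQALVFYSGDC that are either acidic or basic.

2

Acidic: D, E. Basic: H, K, R.
Acidic residues here: D17 (1).
Basic residues here: K4 (1).
The two groups share no amino acid, so total = 1 + 1 = 2.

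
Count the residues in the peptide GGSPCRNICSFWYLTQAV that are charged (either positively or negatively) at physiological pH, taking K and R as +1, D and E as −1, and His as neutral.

Charged side chains at pH ~7.4: K, R (positive); D, E (negative).
Matching residues: R6.

1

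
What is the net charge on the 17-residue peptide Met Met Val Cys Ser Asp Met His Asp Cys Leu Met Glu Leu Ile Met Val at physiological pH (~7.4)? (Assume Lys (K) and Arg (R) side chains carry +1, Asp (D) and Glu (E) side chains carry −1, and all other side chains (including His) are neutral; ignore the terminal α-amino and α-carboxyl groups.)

-3

Positive (K, R): none → +0.
Negative (D, E): Asp6, Asp9, Glu13 → −3.
Net charge = (+0) + (−3) = −3.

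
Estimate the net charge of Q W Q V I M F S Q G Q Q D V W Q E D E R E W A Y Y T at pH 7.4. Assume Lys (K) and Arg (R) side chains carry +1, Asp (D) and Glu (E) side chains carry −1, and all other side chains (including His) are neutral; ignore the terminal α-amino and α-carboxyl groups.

-4

Positive (K, R): R20 → +1.
Negative (D, E): D13, E17, D18, E19, E21 → −5.
Net charge = (+1) + (−5) = −4.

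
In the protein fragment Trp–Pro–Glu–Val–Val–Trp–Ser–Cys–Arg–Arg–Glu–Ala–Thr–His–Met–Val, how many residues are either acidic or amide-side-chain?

Acidic: D, E. Amide-side-chain: N, Q.
Acidic residues here: Glu3, Glu11 (2).
Amide-side-chain residues here: none (0).
The two groups share no amino acid, so total = 2 + 0 = 2.

2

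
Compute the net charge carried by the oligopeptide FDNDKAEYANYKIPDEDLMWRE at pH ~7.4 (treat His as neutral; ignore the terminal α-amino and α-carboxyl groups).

-4

The side chains ionized at physiological pH are Lys/Arg (+1) and Asp/Glu (−1); with His treated as neutral, nothing else contributes.
Positive (K, R): K5, K12, R21 → +3.
Negative (D, E): D2, D4, E7, D15, E16, D17, E22 → −7.
Net charge = (+3) + (−7) = −4.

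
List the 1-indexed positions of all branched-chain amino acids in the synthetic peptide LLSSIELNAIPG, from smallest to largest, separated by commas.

1, 2, 5, 7, 10

The BCAAs are Val, Leu, and Ile — aliphatic side chains with a branch point.
Matching residues: L1, L2, I5, L7, I10.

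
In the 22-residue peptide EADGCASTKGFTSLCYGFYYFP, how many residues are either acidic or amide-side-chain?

2

Acidic: D, E. Amide-side-chain: N, Q.
Acidic residues here: E1, D3 (2).
Amide-side-chain residues here: none (0).
The two groups share no amino acid, so total = 2 + 0 = 2.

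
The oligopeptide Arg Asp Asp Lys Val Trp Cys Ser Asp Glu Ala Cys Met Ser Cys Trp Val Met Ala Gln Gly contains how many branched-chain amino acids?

Valine (V), leucine (L), and isoleucine (I) are the branched-chain amino acids.
Matching residues: Val5, Val17.

2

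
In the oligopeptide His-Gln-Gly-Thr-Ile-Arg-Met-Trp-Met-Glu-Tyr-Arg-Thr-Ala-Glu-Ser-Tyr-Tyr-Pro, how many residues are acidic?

2

Only D (aspartate) and E (glutamate) carry a side-chain carboxylic acid.
Matching residues: Glu10, Glu15.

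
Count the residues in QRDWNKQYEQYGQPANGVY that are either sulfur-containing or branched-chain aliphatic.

Sulfur-containing: C, M. Branched-chain aliphatic: I, L, V.
Sulfur-containing residues here: none (0).
Branched-chain aliphatic residues here: V18 (1).
The two groups share no amino acid, so total = 0 + 1 = 1.

1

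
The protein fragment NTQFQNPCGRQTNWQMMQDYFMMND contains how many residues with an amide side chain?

9

The amide-side-chain residues are Asn (N) and Gln (Q).
Matching residues: N1, Q3, Q5, N6, Q11, N13, Q15, Q18, N24.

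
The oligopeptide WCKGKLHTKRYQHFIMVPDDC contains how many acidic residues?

Aspartate (D) and glutamate (E) have carboxylic-acid side chains and are the acidic amino acids.
Matching residues: D19, D20.

2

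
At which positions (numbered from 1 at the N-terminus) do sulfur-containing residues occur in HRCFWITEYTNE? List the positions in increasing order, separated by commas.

Only Cys (C) and Met (M) have a sulfur atom in the side chain.
Matching residues: C3.

3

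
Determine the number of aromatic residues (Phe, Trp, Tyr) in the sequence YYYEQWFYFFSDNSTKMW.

Matching residues: Y1, Y2, Y3, W6, F7, Y8, F9, F10, W18.

9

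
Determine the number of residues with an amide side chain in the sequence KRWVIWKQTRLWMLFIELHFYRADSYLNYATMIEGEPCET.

The amide-side-chain residues are Asn (N) and Gln (Q).
Matching residues: Q8, N28.

2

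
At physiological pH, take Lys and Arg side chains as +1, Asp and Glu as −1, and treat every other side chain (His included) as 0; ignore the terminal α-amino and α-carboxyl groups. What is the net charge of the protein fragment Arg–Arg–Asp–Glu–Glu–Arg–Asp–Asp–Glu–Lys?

Positive (K, R): Arg1, Arg2, Arg6, Lys10 → +4.
Negative (D, E): Asp3, Glu4, Glu5, Asp7, Asp8, Glu9 → −6.
Net charge = (+4) + (−6) = −2.

-2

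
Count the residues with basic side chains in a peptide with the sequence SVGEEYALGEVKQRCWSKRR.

5

Lysine (K), arginine (R), and histidine (H) have basic, nitrogen-containing side chains.
Matching residues: K12, R14, K18, R19, R20.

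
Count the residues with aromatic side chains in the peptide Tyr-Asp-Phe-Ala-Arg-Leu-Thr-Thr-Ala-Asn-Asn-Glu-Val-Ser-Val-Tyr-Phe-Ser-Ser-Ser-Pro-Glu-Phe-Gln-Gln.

5

The aromatic amino acids are Phe (F, benzyl), Trp (W, indole), and Tyr (Y, phenol).
Matching residues: Tyr1, Phe3, Tyr16, Phe17, Phe23.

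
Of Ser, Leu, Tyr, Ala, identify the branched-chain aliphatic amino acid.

Leu

Valine (V), leucine (L), and isoleucine (I) are the branched-chain amino acids.
Of the listed options, only Leu belongs to this group.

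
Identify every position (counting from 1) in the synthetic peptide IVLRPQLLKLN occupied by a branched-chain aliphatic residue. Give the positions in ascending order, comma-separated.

1, 2, 3, 7, 8, 10

V, L, and I make up the branched-chain aliphatic group.
Matching residues: I1, V2, L3, L7, L8, L10.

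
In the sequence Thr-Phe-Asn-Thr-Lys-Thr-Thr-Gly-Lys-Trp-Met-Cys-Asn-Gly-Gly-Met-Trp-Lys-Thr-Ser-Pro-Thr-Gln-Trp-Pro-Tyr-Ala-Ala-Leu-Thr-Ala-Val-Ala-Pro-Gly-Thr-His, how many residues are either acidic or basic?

4

Acidic: D, E. Basic: H, K, R.
Acidic residues here: none (0).
Basic residues here: Lys5, Lys9, Lys18, His37 (4).
The two groups share no amino acid, so total = 0 + 4 = 4.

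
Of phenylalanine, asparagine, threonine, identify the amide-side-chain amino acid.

asparagine

Only N (asparagine) and Q (glutamine) carry a side-chain carboxamide.
Of the listed options, only asparagine belongs to this group.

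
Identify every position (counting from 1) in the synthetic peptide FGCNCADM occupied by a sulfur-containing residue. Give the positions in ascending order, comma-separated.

3, 5, 8

Only Cys (C) and Met (M) have a sulfur atom in the side chain.
Matching residues: C3, C5, M8.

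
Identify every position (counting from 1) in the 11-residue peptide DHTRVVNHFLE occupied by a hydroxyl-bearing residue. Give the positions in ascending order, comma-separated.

3

S, T, and Y are the three residues with a side-chain hydroxyl.
Matching residues: T3.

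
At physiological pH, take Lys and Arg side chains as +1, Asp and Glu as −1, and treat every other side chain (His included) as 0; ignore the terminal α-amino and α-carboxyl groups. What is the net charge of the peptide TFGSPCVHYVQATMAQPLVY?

0

Positive (K, R): none → +0.
Negative (D, E): none → −0.
Net charge = (+0) + (−0) = 0.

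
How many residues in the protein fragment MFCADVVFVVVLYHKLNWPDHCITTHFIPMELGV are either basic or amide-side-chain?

Basic: H, K, R. Amide-side-chain: N, Q.
Basic residues here: H14, K15, H21, H26 (4).
Amide-side-chain residues here: N17 (1).
The two groups share no amino acid, so total = 4 + 1 = 5.

5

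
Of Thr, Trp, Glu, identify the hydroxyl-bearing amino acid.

Serine (S), threonine (T), and tyrosine (Y) each carry a hydroxyl group on the side chain.
Of the listed options, only Thr belongs to this group.

Thr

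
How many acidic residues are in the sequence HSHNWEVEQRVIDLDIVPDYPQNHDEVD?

8

Only D (aspartate) and E (glutamate) carry a side-chain carboxylic acid.
Matching residues: E6, E8, D13, D15, D19, D25, E26, D28.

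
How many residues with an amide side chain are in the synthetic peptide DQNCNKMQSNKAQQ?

7

Asparagine (N) and glutamine (Q) have uncharged amide side chains.
Matching residues: Q2, N3, N5, Q8, N10, Q13, Q14.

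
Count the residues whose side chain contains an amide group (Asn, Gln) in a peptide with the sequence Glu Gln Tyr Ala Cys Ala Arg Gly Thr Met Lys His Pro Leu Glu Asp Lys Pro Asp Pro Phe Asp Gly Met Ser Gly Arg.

1

Matching residues: Gln2.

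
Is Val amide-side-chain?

No

Only N (asparagine) and Q (glutamine) carry a side-chain carboxamide.
Valine is not in this group.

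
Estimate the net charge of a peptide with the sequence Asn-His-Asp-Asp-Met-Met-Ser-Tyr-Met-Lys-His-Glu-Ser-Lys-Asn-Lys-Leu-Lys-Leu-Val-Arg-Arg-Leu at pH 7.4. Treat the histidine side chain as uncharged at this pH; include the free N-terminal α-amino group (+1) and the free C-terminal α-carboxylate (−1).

+3

The side chains ionized at physiological pH are Lys/Arg (+1) and Asp/Glu (−1); with His treated as neutral, nothing else contributes.
Positive (K, R): Lys10, Lys14, Lys16, Lys18, Arg21, Arg22 → +6.
Negative (D, E): Asp3, Asp4, Glu12 → −3.
The N-terminus (+1) and C-terminus (−1) cancel.
Net charge = (+6) + (−3) = +3.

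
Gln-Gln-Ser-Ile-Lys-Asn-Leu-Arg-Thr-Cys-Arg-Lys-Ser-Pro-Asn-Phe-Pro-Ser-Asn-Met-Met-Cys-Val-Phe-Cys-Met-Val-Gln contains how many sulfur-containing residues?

6

The sulfur-bearing residues are cysteine (–SH) and methionine (–S–CH₃).
Matching residues: Cys10, Met20, Met21, Cys22, Cys25, Met26.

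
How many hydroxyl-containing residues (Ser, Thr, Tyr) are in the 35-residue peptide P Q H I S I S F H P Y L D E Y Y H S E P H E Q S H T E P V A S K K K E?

9

Matching residues: S5, S7, Y11, Y15, Y16, S18, S24, T26, S31.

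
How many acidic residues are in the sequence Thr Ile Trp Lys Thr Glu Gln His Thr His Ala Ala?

The acidic residues are Asp (D) and Glu (E), whose side chains end in a carboxylate group.
Matching residues: Glu6.

1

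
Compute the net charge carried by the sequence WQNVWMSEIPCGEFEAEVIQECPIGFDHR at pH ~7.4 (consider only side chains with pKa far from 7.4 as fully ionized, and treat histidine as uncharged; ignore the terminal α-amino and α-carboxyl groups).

-5

The side chains ionized at physiological pH are Lys/Arg (+1) and Asp/Glu (−1); with His treated as neutral, nothing else contributes.
Positive (K, R): R29 → +1.
Negative (D, E): E8, E13, E15, E17, E21, D27 → −6.
Net charge = (+1) + (−6) = −5.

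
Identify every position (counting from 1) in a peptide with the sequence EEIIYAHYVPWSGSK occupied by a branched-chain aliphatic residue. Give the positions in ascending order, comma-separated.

Matching residues: I3, I4, V9.

3, 4, 9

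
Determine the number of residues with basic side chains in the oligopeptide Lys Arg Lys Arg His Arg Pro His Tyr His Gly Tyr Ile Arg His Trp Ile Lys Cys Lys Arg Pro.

13

The basic amino acids are Lys (K), Arg (R), and His (H).
Matching residues: Lys1, Arg2, Lys3, Arg4, His5, Arg6, His8, His10, Arg14, His15, Lys18, Lys20, Arg21.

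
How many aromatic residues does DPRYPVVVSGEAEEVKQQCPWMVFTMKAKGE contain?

3

F, W, and Y each carry an aromatic ring on the side chain.
Matching residues: Y4, W21, F24.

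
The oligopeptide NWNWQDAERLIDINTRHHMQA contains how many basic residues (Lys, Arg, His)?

4

Matching residues: R9, R16, H17, H18.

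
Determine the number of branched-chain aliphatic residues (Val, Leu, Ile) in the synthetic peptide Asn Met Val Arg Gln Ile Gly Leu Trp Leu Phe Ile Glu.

5

Matching residues: Val3, Ile6, Leu8, Leu10, Ile12.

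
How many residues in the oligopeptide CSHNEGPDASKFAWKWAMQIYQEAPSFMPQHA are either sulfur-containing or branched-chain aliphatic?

Sulfur-containing: C, M. Branched-chain aliphatic: I, L, V.
Sulfur-containing residues here: C1, M18, M28 (3).
Branched-chain aliphatic residues here: I20 (1).
The two groups share no amino acid, so total = 3 + 1 = 4.

4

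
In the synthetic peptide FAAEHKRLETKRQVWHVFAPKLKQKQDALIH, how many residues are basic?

The basic amino acids are Lys (K), Arg (R), and His (H).
Matching residues: H5, K6, R7, K11, R12, H16, K21, K23, K25, H31.

10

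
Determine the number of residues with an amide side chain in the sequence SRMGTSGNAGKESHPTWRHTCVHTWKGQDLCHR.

2

Only N (asparagine) and Q (glutamine) carry a side-chain carboxamide.
Matching residues: N8, Q28.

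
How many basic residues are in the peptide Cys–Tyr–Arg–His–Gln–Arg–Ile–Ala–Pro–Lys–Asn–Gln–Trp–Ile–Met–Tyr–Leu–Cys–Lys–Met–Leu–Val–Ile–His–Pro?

K, R, and H are the three residues with basic side chains (ε-amine, guanidinium, and imidazole respectively).
Matching residues: Arg3, His4, Arg6, Lys10, Lys19, His24.

6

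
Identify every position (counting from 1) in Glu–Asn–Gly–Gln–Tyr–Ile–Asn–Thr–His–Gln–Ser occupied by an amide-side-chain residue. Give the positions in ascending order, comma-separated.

2, 4, 7, 10

Only N (asparagine) and Q (glutamine) carry a side-chain carboxamide.
Matching residues: Asn2, Gln4, Asn7, Gln10.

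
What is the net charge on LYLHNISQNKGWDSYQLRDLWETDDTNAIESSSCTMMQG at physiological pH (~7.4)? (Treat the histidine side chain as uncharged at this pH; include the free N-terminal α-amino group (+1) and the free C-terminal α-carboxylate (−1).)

Near pH 7.4, K and R contribute +1 each, D and E contribute −1 each, and every other side chain (His included, as stated) is uncharged.
Positive (K, R): K10, R18 → +2.
Negative (D, E): D13, D19, E22, D24, D25, E30 → −6.
The N-terminus (+1) and C-terminus (−1) cancel.
Net charge = (+2) + (−6) = −4.

-4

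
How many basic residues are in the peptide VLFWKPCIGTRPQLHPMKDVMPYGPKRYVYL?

Lysine (K), arginine (R), and histidine (H) have basic, nitrogen-containing side chains.
Matching residues: K5, R11, H15, K18, K26, R27.

6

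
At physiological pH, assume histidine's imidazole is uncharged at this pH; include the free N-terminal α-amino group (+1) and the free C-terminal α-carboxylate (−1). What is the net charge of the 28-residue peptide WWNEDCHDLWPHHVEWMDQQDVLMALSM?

-6

The side chains ionized at physiological pH are Lys/Arg (+1) and Asp/Glu (−1); with His treated as neutral, nothing else contributes.
Positive (K, R): none → +0.
Negative (D, E): E4, D5, D8, E15, D18, D21 → −6.
The N-terminus (+1) and C-terminus (−1) cancel.
Net charge = (+0) + (−6) = −6.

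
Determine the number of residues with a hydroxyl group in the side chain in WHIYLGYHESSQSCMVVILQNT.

The –OH-bearing residues are Ser, Thr (aliphatic alcohols), and Tyr (phenol).
Matching residues: Y4, Y7, S10, S11, S13, T22.

6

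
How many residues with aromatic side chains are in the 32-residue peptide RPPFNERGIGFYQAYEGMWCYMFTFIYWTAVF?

11

The aromatic amino acids are Phe (F, benzyl), Trp (W, indole), and Tyr (Y, phenol).
Matching residues: F4, F11, Y12, Y15, W19, Y21, F23, F25, Y27, W28, F32.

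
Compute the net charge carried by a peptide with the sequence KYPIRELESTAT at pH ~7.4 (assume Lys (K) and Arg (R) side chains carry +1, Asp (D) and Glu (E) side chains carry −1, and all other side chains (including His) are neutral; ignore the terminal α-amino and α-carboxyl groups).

0

Positive (K, R): K1, R5 → +2.
Negative (D, E): E6, E8 → −2.
Net charge = (+2) + (−2) = 0.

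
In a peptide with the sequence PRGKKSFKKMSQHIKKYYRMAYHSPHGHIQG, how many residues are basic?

Lysine (K), arginine (R), and histidine (H) have basic, nitrogen-containing side chains.
Matching residues: R2, K4, K5, K8, K9, H13, K15, K16, R19, H23, H26, H28.

12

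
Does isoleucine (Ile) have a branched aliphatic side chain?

Yes

Valine (V), leucine (L), and isoleucine (I) are the branched-chain amino acids.
Isoleucine is in this group.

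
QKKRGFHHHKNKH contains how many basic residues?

Lysine (K), arginine (R), and histidine (H) have basic, nitrogen-containing side chains.
Matching residues: K2, K3, R4, H7, H8, H9, K10, K12, H13.

9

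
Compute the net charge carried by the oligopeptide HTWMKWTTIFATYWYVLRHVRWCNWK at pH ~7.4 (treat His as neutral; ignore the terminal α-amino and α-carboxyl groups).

At pH ~7.4 the Lys and Arg side chains are protonated (+1), the Asp and Glu side chains are deprotonated (−1), and with His taken as neutral all other side chains carry no charge.
Positive (K, R): K5, R18, R21, K26 → +4.
Negative (D, E): none → −0.
Net charge = (+4) + (−0) = +4.

+4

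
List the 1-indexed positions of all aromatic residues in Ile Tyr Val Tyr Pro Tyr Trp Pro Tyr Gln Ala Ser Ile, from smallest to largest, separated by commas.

The aromatic amino acids are Phe (F, benzyl), Trp (W, indole), and Tyr (Y, phenol).
Matching residues: Tyr2, Tyr4, Tyr6, Trp7, Tyr9.

2, 4, 6, 7, 9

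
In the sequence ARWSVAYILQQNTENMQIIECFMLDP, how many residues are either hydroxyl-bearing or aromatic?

Hydroxyl-bearing: S, T, Y. Aromatic: F, W, Y.
Hydroxyl-bearing residues here: S4, Y7, T13 (3).
Aromatic residues here: W3, Y7, F22 (3).
Y is in both groups, so the 1 Y residue must not be double-counted.
Total = 3 + 3 − 1 = 5.

5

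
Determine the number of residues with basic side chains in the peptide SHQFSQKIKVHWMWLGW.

Lysine (K), arginine (R), and histidine (H) have basic, nitrogen-containing side chains.
Matching residues: H2, K7, K9, H11.

4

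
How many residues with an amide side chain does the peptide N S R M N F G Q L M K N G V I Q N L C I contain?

6

Asparagine (N) and glutamine (Q) have uncharged amide side chains.
Matching residues: N1, N5, Q8, N12, Q16, N17.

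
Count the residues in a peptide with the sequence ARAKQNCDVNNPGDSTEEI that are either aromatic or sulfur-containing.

Aromatic: F, W, Y. Sulfur-containing: C, M.
Aromatic residues here: none (0).
Sulfur-containing residues here: C7 (1).
The two groups share no amino acid, so total = 0 + 1 = 1.

1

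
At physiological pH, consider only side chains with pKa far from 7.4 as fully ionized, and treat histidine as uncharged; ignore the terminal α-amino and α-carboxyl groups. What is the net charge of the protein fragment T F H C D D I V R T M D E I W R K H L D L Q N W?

At pH ~7.4 the Lys and Arg side chains are protonated (+1), the Asp and Glu side chains are deprotonated (−1), and with His taken as neutral all other side chains carry no charge.
Positive (K, R): R9, R16, K17 → +3.
Negative (D, E): D5, D6, D12, E13, D20 → −5.
Net charge = (+3) + (−5) = −2.

-2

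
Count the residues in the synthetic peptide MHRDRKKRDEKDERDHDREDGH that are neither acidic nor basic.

Acidic: D, E. Basic: K, R, H. All other residues are neither.
Matching residues: M1, G21.

2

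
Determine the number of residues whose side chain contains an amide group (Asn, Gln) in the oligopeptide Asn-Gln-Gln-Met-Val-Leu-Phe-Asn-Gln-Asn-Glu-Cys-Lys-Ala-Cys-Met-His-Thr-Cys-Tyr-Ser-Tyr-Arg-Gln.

7

Matching residues: Asn1, Gln2, Gln3, Asn8, Gln9, Asn10, Gln24.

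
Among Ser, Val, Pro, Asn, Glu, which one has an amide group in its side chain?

Asn

The amide-side-chain residues are Asn (N) and Gln (Q).
Of the listed options, only Asn belongs to this group.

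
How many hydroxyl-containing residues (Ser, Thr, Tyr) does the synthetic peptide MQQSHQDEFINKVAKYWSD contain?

Matching residues: S4, Y16, S18.

3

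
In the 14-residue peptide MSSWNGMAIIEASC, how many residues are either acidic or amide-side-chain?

Acidic: D, E. Amide-side-chain: N, Q.
Acidic residues here: E11 (1).
Amide-side-chain residues here: N5 (1).
The two groups share no amino acid, so total = 1 + 1 = 2.

2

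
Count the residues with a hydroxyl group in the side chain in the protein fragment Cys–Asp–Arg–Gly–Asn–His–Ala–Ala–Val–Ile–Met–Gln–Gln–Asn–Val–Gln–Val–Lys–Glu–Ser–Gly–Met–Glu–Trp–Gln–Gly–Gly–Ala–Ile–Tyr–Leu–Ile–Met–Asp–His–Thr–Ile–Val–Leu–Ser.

4

The –OH-bearing residues are Ser, Thr (aliphatic alcohols), and Tyr (phenol).
Matching residues: Ser20, Tyr30, Thr36, Ser40.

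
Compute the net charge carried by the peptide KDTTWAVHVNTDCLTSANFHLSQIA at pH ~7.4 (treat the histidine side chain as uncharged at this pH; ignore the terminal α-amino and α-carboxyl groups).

Near pH 7.4, K and R contribute +1 each, D and E contribute −1 each, and every other side chain (His included, as stated) is uncharged.
Positive (K, R): K1 → +1.
Negative (D, E): D2, D12 → −2.
Net charge = (+1) + (−2) = −1.

-1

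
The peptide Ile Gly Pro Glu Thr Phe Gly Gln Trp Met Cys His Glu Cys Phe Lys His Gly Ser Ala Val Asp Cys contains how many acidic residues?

3

Aspartate (D) and glutamate (E) have carboxylic-acid side chains and are the acidic amino acids.
Matching residues: Glu4, Glu13, Asp22.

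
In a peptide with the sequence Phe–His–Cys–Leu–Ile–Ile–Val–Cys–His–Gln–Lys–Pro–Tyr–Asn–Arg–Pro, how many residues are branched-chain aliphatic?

Valine (V), leucine (L), and isoleucine (I) are the branched-chain amino acids.
Matching residues: Leu4, Ile5, Ile6, Val7.

4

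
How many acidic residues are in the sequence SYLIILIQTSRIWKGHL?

0

Only D (aspartate) and E (glutamate) carry a side-chain carboxylic acid.
None of the 17 residues belong to this group.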